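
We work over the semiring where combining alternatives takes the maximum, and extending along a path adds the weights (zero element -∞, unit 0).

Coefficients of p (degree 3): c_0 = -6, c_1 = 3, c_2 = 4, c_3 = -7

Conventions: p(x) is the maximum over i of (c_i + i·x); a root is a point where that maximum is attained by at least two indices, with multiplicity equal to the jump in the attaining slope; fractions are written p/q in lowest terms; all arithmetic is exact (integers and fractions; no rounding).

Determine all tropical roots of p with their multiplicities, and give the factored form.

hull edge (i=0, c=-6) to (i=1, c=3): slope 9, span 1
hull edge (i=1, c=3) to (i=2, c=4): slope 1, span 1
hull edge (i=2, c=4) to (i=3, c=-7): slope -11, span 1
Factored form: p(x) = -7 ⊗ (x ⊕ (-9)) ⊗ (x ⊕ (-1)) ⊗ (x ⊕ 11)
Answer: roots = -9 (mult 1), -1 (mult 1), 11 (mult 1)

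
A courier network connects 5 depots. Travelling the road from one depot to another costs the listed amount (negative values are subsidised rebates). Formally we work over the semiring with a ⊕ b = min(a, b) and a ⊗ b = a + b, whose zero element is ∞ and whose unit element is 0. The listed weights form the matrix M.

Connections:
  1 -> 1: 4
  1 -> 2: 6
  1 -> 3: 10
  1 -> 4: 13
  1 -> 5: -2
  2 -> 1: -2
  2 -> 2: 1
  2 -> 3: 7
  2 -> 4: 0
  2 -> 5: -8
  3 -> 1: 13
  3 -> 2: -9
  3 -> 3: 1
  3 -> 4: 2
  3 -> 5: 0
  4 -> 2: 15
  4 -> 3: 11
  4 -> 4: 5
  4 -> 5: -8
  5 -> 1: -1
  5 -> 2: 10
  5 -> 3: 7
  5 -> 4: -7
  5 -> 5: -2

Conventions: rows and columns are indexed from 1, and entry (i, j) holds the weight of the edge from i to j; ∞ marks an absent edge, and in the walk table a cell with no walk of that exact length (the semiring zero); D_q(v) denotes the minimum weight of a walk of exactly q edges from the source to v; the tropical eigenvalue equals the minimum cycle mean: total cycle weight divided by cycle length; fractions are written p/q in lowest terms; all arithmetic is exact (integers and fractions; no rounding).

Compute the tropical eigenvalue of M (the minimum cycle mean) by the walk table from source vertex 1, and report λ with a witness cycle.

q=0: [0, ∞, ∞, ∞, ∞]
q=1: [4, 6, 10, 13, -2]
q=2: [-3, 1, 5, -9, -4]
q=3: [-5, -4, 2, -11, -17]
q=4: [-18, -7, -10, -24, -19]
q=5: [-20, -19, -13, -26, -32]
Optimal cycle mean attained by: cycle 4->5->4, total (-8) + (-7), length 2.
Answer: λ = -15/2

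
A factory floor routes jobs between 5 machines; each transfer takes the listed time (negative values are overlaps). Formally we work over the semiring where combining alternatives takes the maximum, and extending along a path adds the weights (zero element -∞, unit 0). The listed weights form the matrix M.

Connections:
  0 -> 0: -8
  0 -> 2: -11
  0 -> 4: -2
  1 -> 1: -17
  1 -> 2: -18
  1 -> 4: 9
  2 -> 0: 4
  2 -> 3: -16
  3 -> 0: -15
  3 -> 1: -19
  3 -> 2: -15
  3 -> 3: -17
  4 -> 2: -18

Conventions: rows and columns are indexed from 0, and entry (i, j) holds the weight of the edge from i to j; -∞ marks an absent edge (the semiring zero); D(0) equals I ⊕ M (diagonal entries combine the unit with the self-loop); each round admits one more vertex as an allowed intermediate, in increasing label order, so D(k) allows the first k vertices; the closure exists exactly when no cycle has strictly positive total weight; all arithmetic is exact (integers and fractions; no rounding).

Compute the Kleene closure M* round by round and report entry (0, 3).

D(0):
  [0, -∞, -11, -∞, -2]
  [-∞, 0, -18, -∞, 9]
  [4, -∞, 0, -16, -∞]
  [-15, -19, -15, 0, -∞]
  [-∞, -∞, -18, -∞, 0]
D(1):
  [0, -∞, -11, -∞, -2]
  [-∞, 0, -18, -∞, 9]
  [4, -∞, 0, -16, 2]
  [-15, -19, -15, 0, -17]
  [-∞, -∞, -18, -∞, 0]
D(2):
  [0, -∞, -11, -∞, -2]
  [-∞, 0, -18, -∞, 9]
  [4, -∞, 0, -16, 2]
  [-15, -19, -15, 0, -10]
  [-∞, -∞, -18, -∞, 0]
D(3):
  [0, -∞, -11, -27, -2]
  [-14, 0, -18, -34, 9]
  [4, -∞, 0, -16, 2]
  [-11, -19, -15, 0, -10]
  [-14, -∞, -18, -34, 0]
D(4):
  [0, -46, -11, -27, -2]
  [-14, 0, -18, -34, 9]
  [4, -35, 0, -16, 2]
  [-11, -19, -15, 0, -10]
  [-14, -53, -18, -34, 0]
D(5):
  [0, -46, -11, -27, -2]
  [-5, 0, -9, -25, 9]
  [4, -35, 0, -16, 2]
  [-11, -19, -15, 0, -10]
  [-14, -53, -18, -34, 0]
Answer: M*[0][3] = -27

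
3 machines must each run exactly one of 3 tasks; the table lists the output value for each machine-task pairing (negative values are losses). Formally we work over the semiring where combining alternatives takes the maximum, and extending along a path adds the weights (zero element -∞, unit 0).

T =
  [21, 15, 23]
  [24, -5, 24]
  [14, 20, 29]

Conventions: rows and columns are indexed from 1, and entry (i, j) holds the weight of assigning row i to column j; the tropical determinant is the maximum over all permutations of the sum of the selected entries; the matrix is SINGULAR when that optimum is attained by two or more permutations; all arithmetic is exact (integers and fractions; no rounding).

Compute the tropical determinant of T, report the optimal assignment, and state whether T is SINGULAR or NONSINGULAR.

σ = (1, 2, 3): 21 + (-5) + 29 = 45
σ = (1, 3, 2): 21 + 24 + 20 = 65
σ = (2, 1, 3): 15 + 24 + 29 = 68
σ = (2, 3, 1): 15 + 24 + 14 = 53
σ = (3, 1, 2): 23 + 24 + 20 = 67
σ = (3, 2, 1): 23 + (-5) + 14 = 32
Optimal value attained by: σ = (2, 1, 3).
Answer: det⊕(T) = 68; verdict: NONSINGULAR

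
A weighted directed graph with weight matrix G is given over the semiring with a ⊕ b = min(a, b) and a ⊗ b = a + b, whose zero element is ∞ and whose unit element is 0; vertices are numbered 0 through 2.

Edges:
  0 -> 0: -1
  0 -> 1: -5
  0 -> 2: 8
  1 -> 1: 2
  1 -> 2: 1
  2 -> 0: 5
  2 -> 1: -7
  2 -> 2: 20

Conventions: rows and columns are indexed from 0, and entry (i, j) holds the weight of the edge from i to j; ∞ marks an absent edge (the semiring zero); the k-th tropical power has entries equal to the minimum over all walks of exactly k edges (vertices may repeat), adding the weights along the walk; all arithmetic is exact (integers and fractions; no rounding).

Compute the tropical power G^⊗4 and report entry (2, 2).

G^⊗2:
  [-2, -6, -4]
  [6, -6, 3]
  [4, -5, -6]
G^⊗3:
  [-3, -11, -5]
  [5, -4, -5]
  [-1, -13, -4]
G^⊗4:
  [-4, -12, -10]
  [0, -12, -3]
  [-2, -11, -12]
Key observation: the optimum is the walk 2->1->2->1->2, with weight (-7) + 1 + (-7) + 1 = -12.
Optimal value attained by: walk 2->1->2->1->2.
Answer: (G^⊗4)[2][2] = -12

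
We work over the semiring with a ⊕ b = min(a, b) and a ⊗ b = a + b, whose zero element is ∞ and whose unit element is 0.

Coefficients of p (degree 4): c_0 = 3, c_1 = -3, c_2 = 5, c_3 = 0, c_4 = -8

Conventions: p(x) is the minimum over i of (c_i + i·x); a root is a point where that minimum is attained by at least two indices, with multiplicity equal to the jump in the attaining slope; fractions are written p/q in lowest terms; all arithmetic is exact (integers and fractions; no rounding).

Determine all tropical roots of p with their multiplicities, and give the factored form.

hull edge (i=0, c=3) to (i=1, c=-3): slope -6, span 1
hull edge (i=1, c=-3) to (i=4, c=-8): slope -5/3, span 3
Factored form: p(x) = -8 ⊗ (x ⊕ 5/3) ⊗ (x ⊕ 5/3) ⊗ (x ⊕ 5/3) ⊗ (x ⊕ 6)
Answer: roots = 5/3 (mult 3), 6 (mult 1)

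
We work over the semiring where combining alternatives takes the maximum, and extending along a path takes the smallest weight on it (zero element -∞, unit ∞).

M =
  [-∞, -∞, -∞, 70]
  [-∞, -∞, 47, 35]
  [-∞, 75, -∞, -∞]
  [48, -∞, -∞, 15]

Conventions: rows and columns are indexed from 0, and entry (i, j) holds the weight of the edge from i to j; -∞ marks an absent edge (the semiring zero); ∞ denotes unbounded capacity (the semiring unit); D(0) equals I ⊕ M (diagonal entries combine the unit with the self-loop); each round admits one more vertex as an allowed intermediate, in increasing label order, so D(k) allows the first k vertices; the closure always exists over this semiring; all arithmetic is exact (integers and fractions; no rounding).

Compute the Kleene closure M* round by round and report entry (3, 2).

D(0):
  [∞, -∞, -∞, 70]
  [-∞, ∞, 47, 35]
  [-∞, 75, ∞, -∞]
  [48, -∞, -∞, ∞]
D(1):
  [∞, -∞, -∞, 70]
  [-∞, ∞, 47, 35]
  [-∞, 75, ∞, -∞]
  [48, -∞, -∞, ∞]
D(2):
  [∞, -∞, -∞, 70]
  [-∞, ∞, 47, 35]
  [-∞, 75, ∞, 35]
  [48, -∞, -∞, ∞]
D(3):
  [∞, -∞, -∞, 70]
  [-∞, ∞, 47, 35]
  [-∞, 75, ∞, 35]
  [48, -∞, -∞, ∞]
D(4):
  [∞, -∞, -∞, 70]
  [35, ∞, 47, 35]
  [35, 75, ∞, 35]
  [48, -∞, -∞, ∞]
Answer: M*[3][2] = -∞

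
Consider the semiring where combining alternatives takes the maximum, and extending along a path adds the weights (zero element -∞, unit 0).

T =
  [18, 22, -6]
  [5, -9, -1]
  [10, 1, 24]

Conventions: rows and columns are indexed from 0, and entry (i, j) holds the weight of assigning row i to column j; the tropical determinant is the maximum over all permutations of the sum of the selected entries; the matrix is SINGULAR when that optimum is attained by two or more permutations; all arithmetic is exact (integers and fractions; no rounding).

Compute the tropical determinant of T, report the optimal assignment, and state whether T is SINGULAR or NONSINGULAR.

σ = (0, 1, 2): 18 + (-9) + 24 = 33
σ = (0, 2, 1): 18 + (-1) + 1 = 18
σ = (1, 0, 2): 22 + 5 + 24 = 51
σ = (1, 2, 0): 22 + (-1) + 10 = 31
σ = (2, 0, 1): (-6) + 5 + 1 = 0
σ = (2, 1, 0): (-6) + (-9) + 10 = -5
Optimal value attained by: σ = (1, 0, 2).
Answer: det⊕(T) = 51; verdict: NONSINGULAR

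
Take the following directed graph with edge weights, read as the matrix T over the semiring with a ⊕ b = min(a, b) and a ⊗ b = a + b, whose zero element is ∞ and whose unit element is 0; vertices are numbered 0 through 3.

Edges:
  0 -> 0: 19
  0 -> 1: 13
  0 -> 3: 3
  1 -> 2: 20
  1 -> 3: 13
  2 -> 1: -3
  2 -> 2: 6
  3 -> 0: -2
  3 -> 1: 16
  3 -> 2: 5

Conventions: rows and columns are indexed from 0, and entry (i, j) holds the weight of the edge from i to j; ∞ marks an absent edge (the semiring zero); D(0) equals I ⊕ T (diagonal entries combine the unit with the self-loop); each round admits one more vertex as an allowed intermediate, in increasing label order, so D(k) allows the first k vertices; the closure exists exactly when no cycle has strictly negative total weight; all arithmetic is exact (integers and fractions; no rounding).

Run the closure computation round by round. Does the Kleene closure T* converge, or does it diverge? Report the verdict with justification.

D(0):
  [0, 13, ∞, 3]
  [∞, 0, 20, 13]
  [∞, -3, 0, ∞]
  [-2, 16, 5, 0]
D(1):
  [0, 13, ∞, 3]
  [∞, 0, 20, 13]
  [∞, -3, 0, ∞]
  [-2, 11, 5, 0]
D(2):
  [0, 13, 33, 3]
  [∞, 0, 20, 13]
  [∞, -3, 0, 10]
  [-2, 11, 5, 0]
D(3):
  [0, 13, 33, 3]
  [∞, 0, 20, 13]
  [∞, -3, 0, 10]
  [-2, 2, 5, 0]
D(4):
  [0, 5, 8, 3]
  [11, 0, 18, 13]
  [8, -3, 0, 10]
  [-2, 2, 5, 0]
Key observation: every diagonal entry stays at the unit through all rounds, so no improving cycle exists.
Answer: CONVERGES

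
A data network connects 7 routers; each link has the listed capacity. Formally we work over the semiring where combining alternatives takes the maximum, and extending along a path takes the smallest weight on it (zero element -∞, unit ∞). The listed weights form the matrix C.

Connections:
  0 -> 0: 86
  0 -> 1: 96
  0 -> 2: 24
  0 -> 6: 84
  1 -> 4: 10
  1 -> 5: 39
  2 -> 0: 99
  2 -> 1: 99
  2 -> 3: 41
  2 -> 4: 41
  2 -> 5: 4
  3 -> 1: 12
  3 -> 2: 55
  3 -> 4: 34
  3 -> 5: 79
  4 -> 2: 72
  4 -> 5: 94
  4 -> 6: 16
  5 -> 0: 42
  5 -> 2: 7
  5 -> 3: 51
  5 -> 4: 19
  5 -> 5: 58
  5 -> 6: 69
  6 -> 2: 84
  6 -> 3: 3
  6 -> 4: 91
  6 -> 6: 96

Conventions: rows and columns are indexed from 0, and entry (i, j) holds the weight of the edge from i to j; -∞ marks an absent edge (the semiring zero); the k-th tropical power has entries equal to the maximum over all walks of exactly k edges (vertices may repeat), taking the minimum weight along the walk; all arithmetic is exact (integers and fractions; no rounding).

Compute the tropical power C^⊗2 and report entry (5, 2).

C^⊗2:
  [86, 86, 84, 24, 84, 39, 84]
  [39, -∞, 10, 39, 19, 39, 39]
  [86, 96, 41, 4, 34, 41, 84]
  [55, 55, 34, 51, 41, 58, 69]
  [72, 72, 16, 51, 41, 58, 69]
  [42, 42, 69, 51, 69, 58, 69]
  [84, 84, 84, 41, 91, 91, 96]
Key observation: the optimum is the walk 5->6->2, with weight 69 min 84 = 69.
Optimal value attained by: walk 5->6->2.
Answer: (C^⊗2)[5][2] = 69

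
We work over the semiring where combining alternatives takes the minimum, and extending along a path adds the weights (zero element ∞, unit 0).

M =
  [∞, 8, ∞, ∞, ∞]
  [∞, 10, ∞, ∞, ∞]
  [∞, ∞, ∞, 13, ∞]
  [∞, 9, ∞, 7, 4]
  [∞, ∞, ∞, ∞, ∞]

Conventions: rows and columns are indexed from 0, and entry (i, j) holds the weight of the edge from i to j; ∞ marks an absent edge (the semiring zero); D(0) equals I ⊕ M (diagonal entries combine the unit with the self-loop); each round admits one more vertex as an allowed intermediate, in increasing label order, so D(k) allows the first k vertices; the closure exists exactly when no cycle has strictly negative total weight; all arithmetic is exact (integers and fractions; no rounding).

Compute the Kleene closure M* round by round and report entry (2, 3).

D(0):
  [0, 8, ∞, ∞, ∞]
  [∞, 0, ∞, ∞, ∞]
  [∞, ∞, 0, 13, ∞]
  [∞, 9, ∞, 0, 4]
  [∞, ∞, ∞, ∞, 0]
D(1):
  [0, 8, ∞, ∞, ∞]
  [∞, 0, ∞, ∞, ∞]
  [∞, ∞, 0, 13, ∞]
  [∞, 9, ∞, 0, 4]
  [∞, ∞, ∞, ∞, 0]
D(2):
  [0, 8, ∞, ∞, ∞]
  [∞, 0, ∞, ∞, ∞]
  [∞, ∞, 0, 13, ∞]
  [∞, 9, ∞, 0, 4]
  [∞, ∞, ∞, ∞, 0]
D(3):
  [0, 8, ∞, ∞, ∞]
  [∞, 0, ∞, ∞, ∞]
  [∞, ∞, 0, 13, ∞]
  [∞, 9, ∞, 0, 4]
  [∞, ∞, ∞, ∞, 0]
D(4):
  [0, 8, ∞, ∞, ∞]
  [∞, 0, ∞, ∞, ∞]
  [∞, 22, 0, 13, 17]
  [∞, 9, ∞, 0, 4]
  [∞, ∞, ∞, ∞, 0]
D(5):
  [0, 8, ∞, ∞, ∞]
  [∞, 0, ∞, ∞, ∞]
  [∞, 22, 0, 13, 17]
  [∞, 9, ∞, 0, 4]
  [∞, ∞, ∞, ∞, 0]
Answer: M*[2][3] = 13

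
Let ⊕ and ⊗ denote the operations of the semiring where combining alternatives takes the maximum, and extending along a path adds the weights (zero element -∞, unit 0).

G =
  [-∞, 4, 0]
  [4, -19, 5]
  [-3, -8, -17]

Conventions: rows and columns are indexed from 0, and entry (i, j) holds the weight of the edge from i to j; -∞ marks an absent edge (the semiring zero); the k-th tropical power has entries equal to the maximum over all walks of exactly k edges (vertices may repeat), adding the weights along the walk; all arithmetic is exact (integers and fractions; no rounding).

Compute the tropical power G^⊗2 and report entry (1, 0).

G^⊗2:
  [8, -8, 9]
  [2, 8, 4]
  [-4, 1, -3]
Key observation: the optimum is the walk 1->2->0, with weight 5 + (-3) = 2.
Optimal value attained by: walk 1->2->0.
Answer: (G^⊗2)[1][0] = 2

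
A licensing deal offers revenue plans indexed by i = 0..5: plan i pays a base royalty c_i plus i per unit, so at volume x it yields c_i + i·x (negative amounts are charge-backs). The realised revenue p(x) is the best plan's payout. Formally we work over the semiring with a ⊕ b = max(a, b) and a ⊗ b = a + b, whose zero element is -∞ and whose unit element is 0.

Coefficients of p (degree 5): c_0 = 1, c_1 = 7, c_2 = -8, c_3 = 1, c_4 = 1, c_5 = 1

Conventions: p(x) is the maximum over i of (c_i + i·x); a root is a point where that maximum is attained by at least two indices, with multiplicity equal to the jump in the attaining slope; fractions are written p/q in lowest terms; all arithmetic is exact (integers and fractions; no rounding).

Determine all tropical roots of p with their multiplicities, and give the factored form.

hull edge (i=0, c=1) to (i=1, c=7): slope 6, span 1
hull edge (i=1, c=7) to (i=5, c=1): slope -3/2, span 4
Factored form: p(x) = 1 ⊗ (x ⊕ (-6)) ⊗ (x ⊕ 3/2) ⊗ (x ⊕ 3/2) ⊗ (x ⊕ 3/2) ⊗ (x ⊕ 3/2)
Answer: roots = -6 (mult 1), 3/2 (mult 4)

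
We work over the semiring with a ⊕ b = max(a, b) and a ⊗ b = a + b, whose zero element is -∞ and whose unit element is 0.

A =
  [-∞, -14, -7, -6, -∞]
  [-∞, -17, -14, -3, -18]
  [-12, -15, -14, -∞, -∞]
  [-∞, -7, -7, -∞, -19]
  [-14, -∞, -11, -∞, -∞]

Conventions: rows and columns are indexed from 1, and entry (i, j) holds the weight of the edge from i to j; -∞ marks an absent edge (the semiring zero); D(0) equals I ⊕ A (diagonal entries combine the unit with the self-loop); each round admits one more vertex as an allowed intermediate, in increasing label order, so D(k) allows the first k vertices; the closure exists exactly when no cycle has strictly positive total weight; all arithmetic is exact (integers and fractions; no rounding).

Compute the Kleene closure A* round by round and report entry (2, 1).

D(0):
  [0, -14, -7, -6, -∞]
  [-∞, 0, -14, -3, -18]
  [-12, -15, 0, -∞, -∞]
  [-∞, -7, -7, 0, -19]
  [-14, -∞, -11, -∞, 0]
D(1):
  [0, -14, -7, -6, -∞]
  [-∞, 0, -14, -3, -18]
  [-12, -15, 0, -18, -∞]
  [-∞, -7, -7, 0, -19]
  [-14, -28, -11, -20, 0]
D(2):
  [0, -14, -7, -6, -32]
  [-∞, 0, -14, -3, -18]
  [-12, -15, 0, -18, -33]
  [-∞, -7, -7, 0, -19]
  [-14, -28, -11, -20, 0]
D(3):
  [0, -14, -7, -6, -32]
  [-26, 0, -14, -3, -18]
  [-12, -15, 0, -18, -33]
  [-19, -7, -7, 0, -19]
  [-14, -26, -11, -20, 0]
D(4):
  [0, -13, -7, -6, -25]
  [-22, 0, -10, -3, -18]
  [-12, -15, 0, -18, -33]
  [-19, -7, -7, 0, -19]
  [-14, -26, -11, -20, 0]
D(5):
  [0, -13, -7, -6, -25]
  [-22, 0, -10, -3, -18]
  [-12, -15, 0, -18, -33]
  [-19, -7, -7, 0, -19]
  [-14, -26, -11, -20, 0]
Answer: A*[2][1] = -22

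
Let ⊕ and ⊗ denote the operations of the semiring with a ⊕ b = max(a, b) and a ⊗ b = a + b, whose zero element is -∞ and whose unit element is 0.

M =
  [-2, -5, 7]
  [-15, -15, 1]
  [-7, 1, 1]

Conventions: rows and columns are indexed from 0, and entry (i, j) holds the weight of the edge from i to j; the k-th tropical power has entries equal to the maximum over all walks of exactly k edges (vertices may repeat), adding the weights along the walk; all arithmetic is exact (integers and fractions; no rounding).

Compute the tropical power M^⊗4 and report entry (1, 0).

M^⊗2:
  [0, 8, 8]
  [-6, 2, 2]
  [-6, 2, 2]
M^⊗3:
  [1, 9, 9]
  [-5, 3, 3]
  [-5, 3, 3]
M^⊗4:
  [2, 10, 10]
  [-4, 4, 4]
  [-4, 4, 4]
Key observation: the optimum is the walk 1->2->1->2->0, with weight 1 + 1 + 1 + (-7) = -4.
Optimal value attained by: walk 1->2->1->2->0.
Answer: (M^⊗4)[1][0] = -4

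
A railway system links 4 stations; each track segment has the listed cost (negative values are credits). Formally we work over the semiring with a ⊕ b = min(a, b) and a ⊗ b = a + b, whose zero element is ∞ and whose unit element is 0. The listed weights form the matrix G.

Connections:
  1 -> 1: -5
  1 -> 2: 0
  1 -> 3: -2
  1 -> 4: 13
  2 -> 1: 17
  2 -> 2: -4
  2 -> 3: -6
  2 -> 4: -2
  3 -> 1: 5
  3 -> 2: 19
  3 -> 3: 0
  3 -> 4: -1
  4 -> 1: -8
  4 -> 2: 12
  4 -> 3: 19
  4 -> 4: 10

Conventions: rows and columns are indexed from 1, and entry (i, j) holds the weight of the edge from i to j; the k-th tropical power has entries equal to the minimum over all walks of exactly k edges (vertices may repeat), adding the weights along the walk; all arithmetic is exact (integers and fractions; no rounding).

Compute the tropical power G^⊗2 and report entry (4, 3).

G^⊗2:
  [-10, -5, -7, -3]
  [-10, -8, -10, -7]
  [-9, 5, 0, -1]
  [-13, -8, -10, 5]
Key observation: the optimum is the walk 4->1->3, with weight (-8) + (-2) = -10.
Optimal value attained by: walk 4->1->3.
Answer: (G^⊗2)[4][3] = -10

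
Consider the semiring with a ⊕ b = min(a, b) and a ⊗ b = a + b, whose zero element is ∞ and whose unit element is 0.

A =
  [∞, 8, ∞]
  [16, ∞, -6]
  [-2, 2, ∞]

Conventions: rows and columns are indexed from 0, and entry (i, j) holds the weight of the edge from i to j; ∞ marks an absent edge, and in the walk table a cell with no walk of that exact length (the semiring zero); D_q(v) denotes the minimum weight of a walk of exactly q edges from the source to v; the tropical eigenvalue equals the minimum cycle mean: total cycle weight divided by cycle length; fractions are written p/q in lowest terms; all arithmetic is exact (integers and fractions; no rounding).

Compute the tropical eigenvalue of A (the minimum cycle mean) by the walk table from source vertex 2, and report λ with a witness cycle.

q=0: [∞, ∞, 0]
q=1: [-2, 2, ∞]
q=2: [18, 6, -4]
q=3: [-6, -2, 0]
Optimal cycle mean attained by: cycle 1->2->1, total (-6) + 2, length 2.
Answer: λ = -2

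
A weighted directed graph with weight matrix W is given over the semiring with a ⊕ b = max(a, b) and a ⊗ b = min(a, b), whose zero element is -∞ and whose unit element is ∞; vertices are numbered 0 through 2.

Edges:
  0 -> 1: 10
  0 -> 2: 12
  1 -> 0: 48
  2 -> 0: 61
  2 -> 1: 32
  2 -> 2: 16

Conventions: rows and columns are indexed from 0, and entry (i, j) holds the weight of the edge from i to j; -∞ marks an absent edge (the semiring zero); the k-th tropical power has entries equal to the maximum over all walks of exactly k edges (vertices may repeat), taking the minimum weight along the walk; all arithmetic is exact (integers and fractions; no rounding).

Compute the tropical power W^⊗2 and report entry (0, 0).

W^⊗2:
  [12, 12, 12]
  [-∞, 10, 12]
  [32, 16, 16]
Key observation: the optimum is the walk 0->2->0, with weight 12 min 61 = 12.
Optimal value attained by: walk 0->2->0.
Answer: (W^⊗2)[0][0] = 12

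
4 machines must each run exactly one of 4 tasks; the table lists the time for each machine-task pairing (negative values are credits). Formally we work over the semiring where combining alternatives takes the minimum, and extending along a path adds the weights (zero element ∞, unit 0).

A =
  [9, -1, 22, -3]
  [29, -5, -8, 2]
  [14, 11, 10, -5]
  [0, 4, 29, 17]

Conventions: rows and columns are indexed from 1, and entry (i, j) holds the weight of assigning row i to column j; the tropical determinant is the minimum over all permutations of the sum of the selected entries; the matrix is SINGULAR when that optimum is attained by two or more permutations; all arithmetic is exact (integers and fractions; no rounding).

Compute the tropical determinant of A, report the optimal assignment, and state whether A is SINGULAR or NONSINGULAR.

σ = (1, 2, 3, 4): 9 + (-5) + 10 + 17 = 31
σ = (1, 2, 4, 3): 9 + (-5) + (-5) + 29 = 28
σ = (1, 3, 2, 4): 9 + (-8) + 11 + 17 = 29
σ = (1, 3, 4, 2): 9 + (-8) + (-5) + 4 = 0
σ = (1, 4, 2, 3): 9 + 2 + 11 + 29 = 51
σ = (1, 4, 3, 2): 9 + 2 + 10 + 4 = 25
σ = (2, 1, 3, 4): (-1) + 29 + 10 + 17 = 55
σ = (2, 1, 4, 3): (-1) + 29 + (-5) + 29 = 52
σ = (2, 3, 1, 4): (-1) + (-8) + 14 + 17 = 22
σ = (2, 3, 4, 1): (-1) + (-8) + (-5) + 0 = -14
σ = (2, 4, 1, 3): (-1) + 2 + 14 + 29 = 44
σ = (2, 4, 3, 1): (-1) + 2 + 10 + 0 = 11
σ = (3, 1, 2, 4): 22 + 29 + 11 + 17 = 79
σ = (3, 1, 4, 2): 22 + 29 + (-5) + 4 = 50
σ = (3, 2, 1, 4): 22 + (-5) + 14 + 17 = 48
σ = (3, 2, 4, 1): 22 + (-5) + (-5) + 0 = 12
σ = (3, 4, 1, 2): 22 + 2 + 14 + 4 = 42
σ = (3, 4, 2, 1): 22 + 2 + 11 + 0 = 35
σ = (4, 1, 2, 3): (-3) + 29 + 11 + 29 = 66
σ = (4, 1, 3, 2): (-3) + 29 + 10 + 4 = 40
σ = (4, 2, 1, 3): (-3) + (-5) + 14 + 29 = 35
σ = (4, 2, 3, 1): (-3) + (-5) + 10 + 0 = 2
σ = (4, 3, 1, 2): (-3) + (-8) + 14 + 4 = 7
σ = (4, 3, 2, 1): (-3) + (-8) + 11 + 0 = 0
Optimal value attained by: σ = (2, 3, 4, 1).
Answer: det⊕(A) = -14; verdict: NONSINGULAR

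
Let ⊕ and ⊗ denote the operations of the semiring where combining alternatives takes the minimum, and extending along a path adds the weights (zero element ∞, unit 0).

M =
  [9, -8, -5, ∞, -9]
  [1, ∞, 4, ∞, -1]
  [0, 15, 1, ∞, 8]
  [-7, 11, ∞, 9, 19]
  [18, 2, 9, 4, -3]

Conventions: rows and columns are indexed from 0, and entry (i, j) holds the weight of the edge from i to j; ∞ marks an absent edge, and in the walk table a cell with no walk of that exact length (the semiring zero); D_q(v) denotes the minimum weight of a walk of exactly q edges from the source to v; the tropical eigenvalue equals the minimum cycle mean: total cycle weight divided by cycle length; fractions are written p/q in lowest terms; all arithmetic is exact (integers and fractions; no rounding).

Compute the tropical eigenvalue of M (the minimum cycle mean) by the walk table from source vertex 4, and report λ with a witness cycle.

q=0: [∞, ∞, ∞, ∞, 0]
q=1: [18, 2, 9, 4, -3]
q=2: [-3, -1, 6, 1, -6]
q=3: [-6, -11, -8, -2, -12]
q=4: [-10, -14, -11, -8, -15]
q=5: [-15, -18, -15, -11, -19]
Optimal cycle mean attained by: cycle 0->4->3->0, total (-9) + 4 + (-7), length 3.
Answer: λ = -4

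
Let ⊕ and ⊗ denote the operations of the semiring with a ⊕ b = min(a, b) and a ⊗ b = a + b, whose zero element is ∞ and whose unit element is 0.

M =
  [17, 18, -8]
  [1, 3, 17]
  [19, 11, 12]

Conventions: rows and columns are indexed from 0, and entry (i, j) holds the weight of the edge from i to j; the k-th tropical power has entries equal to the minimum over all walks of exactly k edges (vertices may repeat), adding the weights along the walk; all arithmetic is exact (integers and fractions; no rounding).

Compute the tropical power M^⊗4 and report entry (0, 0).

M^⊗2:
  [11, 3, 4]
  [4, 6, -7]
  [12, 14, 11]
M^⊗3:
  [4, 6, 3]
  [7, 4, -4]
  [15, 17, 4]
M^⊗4:
  [7, 9, -4]
  [5, 7, -1]
  [18, 15, 7]
Key observation: the optimum is the walk 0->2->1->1->0, with weight (-8) + 11 + 3 + 1 = 7.
Optimal value attained by: walk 0->2->1->1->0.
Answer: (M^⊗4)[0][0] = 7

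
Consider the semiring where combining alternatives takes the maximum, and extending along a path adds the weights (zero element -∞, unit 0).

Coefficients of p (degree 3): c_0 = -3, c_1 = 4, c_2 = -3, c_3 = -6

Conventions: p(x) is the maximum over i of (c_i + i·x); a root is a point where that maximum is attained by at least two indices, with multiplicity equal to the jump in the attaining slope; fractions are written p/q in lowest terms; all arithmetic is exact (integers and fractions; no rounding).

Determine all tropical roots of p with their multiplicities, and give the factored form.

hull edge (i=0, c=-3) to (i=1, c=4): slope 7, span 1
hull edge (i=1, c=4) to (i=3, c=-6): slope -5, span 2
Factored form: p(x) = -6 ⊗ (x ⊕ (-7)) ⊗ (x ⊕ 5) ⊗ (x ⊕ 5)
Answer: roots = -7 (mult 1), 5 (mult 2)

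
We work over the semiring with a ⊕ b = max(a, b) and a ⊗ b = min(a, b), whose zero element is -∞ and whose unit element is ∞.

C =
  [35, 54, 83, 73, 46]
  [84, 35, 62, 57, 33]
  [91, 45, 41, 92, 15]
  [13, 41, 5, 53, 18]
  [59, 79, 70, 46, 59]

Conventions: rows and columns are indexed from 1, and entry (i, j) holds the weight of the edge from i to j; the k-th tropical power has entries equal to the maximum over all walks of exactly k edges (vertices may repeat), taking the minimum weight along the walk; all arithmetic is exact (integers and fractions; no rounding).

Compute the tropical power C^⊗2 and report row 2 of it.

C^⊗2:
  [83, 46, 54, 83, 46]
  [62, 54, 83, 73, 46]
  [45, 54, 83, 73, 46]
  [41, 41, 41, 53, 33]
  [79, 59, 62, 70, 59]
Answer: row 2 of C^⊗2 = [62, 54, 83, 73, 46]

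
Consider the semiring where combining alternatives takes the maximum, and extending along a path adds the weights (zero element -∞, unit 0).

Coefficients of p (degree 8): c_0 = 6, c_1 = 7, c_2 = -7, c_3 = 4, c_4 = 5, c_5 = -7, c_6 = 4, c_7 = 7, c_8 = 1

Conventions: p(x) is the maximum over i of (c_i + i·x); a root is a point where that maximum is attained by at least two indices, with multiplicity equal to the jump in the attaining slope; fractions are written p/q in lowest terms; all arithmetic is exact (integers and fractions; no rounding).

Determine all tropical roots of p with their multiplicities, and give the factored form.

hull edge (i=0, c=6) to (i=1, c=7): slope 1, span 1
hull edge (i=1, c=7) to (i=7, c=7): slope 0, span 6
hull edge (i=7, c=7) to (i=8, c=1): slope -6, span 1
Factored form: p(x) = 1 ⊗ (x ⊕ (-1)) ⊗ (x ⊕ 0) ⊗ (x ⊕ 0) ⊗ (x ⊕ 0) ⊗ (x ⊕ 0) ⊗ (x ⊕ 0) ⊗ (x ⊕ 0) ⊗ (x ⊕ 6)
Answer: roots = -1 (mult 1), 0 (mult 6), 6 (mult 1)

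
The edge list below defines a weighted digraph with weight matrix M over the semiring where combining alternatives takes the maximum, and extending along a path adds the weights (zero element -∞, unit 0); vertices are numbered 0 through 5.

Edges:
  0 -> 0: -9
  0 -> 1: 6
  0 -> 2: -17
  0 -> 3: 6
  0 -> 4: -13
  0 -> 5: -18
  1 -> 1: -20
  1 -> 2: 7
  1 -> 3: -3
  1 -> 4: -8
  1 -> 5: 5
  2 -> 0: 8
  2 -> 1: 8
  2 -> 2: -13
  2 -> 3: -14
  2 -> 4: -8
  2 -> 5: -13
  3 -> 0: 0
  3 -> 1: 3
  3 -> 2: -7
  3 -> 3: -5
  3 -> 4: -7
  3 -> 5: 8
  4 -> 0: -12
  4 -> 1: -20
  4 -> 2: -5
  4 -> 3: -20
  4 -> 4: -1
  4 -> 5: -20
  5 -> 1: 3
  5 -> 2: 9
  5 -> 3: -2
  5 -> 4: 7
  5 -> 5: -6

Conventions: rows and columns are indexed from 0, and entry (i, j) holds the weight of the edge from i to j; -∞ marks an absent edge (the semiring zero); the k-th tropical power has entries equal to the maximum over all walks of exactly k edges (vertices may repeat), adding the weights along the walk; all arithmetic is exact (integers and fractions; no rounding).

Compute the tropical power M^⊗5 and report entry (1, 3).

M^⊗2:
  [6, 9, 13, 3, -1, 14]
  [15, 15, 14, 3, 12, 5]
  [-1, 14, 15, 14, 0, 13]
  [1, 11, 17, 6, 15, 8]
  [3, 3, -6, -6, -2, -12]
  [17, 17, 10, 0, 6, 8]
M^⊗3:
  [21, 21, 23, 12, 21, 14]
  [22, 22, 22, 21, 12, 20]
  [23, 23, 22, 11, 20, 22]
  [25, 25, 18, 8, 15, 16]
  [2, 9, 10, 9, -3, 8]
  [18, 23, 24, 23, 15, 22]
M^⊗4:
  [31, 31, 28, 27, 21, 26]
  [30, 30, 29, 28, 27, 29]
  [30, 30, 31, 29, 29, 28]
  [26, 31, 32, 31, 23, 30]
  [18, 18, 17, 8, 15, 17]
  [32, 32, 31, 24, 29, 31]
M^⊗5:
  [36, 37, 38, 37, 33, 36]
  [37, 37, 38, 36, 36, 36]
  [39, 39, 37, 36, 35, 37]
  [40, 40, 39, 32, 37, 39]
  [25, 25, 26, 24, 24, 23]
  [39, 39, 40, 38, 38, 37]
Key observation: the optimum is the walk 1->2->1->2->0->3, with weight 7 + 8 + 7 + 8 + 6 = 36.
Optimal value attained by: walk 1->2->1->2->0->3.
Answer: (M^⊗5)[1][3] = 36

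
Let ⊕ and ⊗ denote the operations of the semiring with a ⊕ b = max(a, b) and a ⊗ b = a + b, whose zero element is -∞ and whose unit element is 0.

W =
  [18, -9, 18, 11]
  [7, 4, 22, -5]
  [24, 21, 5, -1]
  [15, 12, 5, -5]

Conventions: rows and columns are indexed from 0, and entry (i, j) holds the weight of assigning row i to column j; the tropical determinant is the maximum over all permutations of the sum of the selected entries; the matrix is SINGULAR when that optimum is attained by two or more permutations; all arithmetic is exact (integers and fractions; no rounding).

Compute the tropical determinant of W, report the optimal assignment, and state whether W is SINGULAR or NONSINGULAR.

σ = (0, 1, 2, 3): 18 + 4 + 5 + (-5) = 22
σ = (0, 1, 3, 2): 18 + 4 + (-1) + 5 = 26
σ = (0, 2, 1, 3): 18 + 22 + 21 + (-5) = 56
σ = (0, 2, 3, 1): 18 + 22 + (-1) + 12 = 51
σ = (0, 3, 1, 2): 18 + (-5) + 21 + 5 = 39
σ = (0, 3, 2, 1): 18 + (-5) + 5 + 12 = 30
σ = (1, 0, 2, 3): (-9) + 7 + 5 + (-5) = -2
σ = (1, 0, 3, 2): (-9) + 7 + (-1) + 5 = 2
σ = (1, 2, 0, 3): (-9) + 22 + 24 + (-5) = 32
σ = (1, 2, 3, 0): (-9) + 22 + (-1) + 15 = 27
σ = (1, 3, 0, 2): (-9) + (-5) + 24 + 5 = 15
σ = (1, 3, 2, 0): (-9) + (-5) + 5 + 15 = 6
σ = (2, 0, 1, 3): 18 + 7 + 21 + (-5) = 41
σ = (2, 0, 3, 1): 18 + 7 + (-1) + 12 = 36
σ = (2, 1, 0, 3): 18 + 4 + 24 + (-5) = 41
σ = (2, 1, 3, 0): 18 + 4 + (-1) + 15 = 36
σ = (2, 3, 0, 1): 18 + (-5) + 24 + 12 = 49
σ = (2, 3, 1, 0): 18 + (-5) + 21 + 15 = 49
σ = (3, 0, 1, 2): 11 + 7 + 21 + 5 = 44
σ = (3, 0, 2, 1): 11 + 7 + 5 + 12 = 35
σ = (3, 1, 0, 2): 11 + 4 + 24 + 5 = 44
σ = (3, 1, 2, 0): 11 + 4 + 5 + 15 = 35
σ = (3, 2, 0, 1): 11 + 22 + 24 + 12 = 69
σ = (3, 2, 1, 0): 11 + 22 + 21 + 15 = 69
Optimal value attained by: σ = (3, 2, 0, 1).
Answer: det⊕(W) = 69; verdict: SINGULAR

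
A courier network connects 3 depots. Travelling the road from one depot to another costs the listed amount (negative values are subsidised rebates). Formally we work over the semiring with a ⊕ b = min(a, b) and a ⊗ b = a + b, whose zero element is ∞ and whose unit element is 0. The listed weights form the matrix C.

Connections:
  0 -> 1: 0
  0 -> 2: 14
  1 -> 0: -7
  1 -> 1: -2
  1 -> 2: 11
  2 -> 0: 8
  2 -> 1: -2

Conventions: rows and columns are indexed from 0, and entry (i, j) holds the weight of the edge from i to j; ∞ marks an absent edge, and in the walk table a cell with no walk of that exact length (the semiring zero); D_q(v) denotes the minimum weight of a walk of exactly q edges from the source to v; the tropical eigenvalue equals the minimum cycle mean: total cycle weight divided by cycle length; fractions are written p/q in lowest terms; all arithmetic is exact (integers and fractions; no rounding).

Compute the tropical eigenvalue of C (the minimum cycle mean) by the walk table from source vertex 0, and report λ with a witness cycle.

q=0: [0, ∞, ∞]
q=1: [∞, 0, 14]
q=2: [-7, -2, 11]
q=3: [-9, -7, 7]
Optimal cycle mean attained by: cycle 0->1->0, total 0 + (-7), length 2.
Answer: λ = -7/2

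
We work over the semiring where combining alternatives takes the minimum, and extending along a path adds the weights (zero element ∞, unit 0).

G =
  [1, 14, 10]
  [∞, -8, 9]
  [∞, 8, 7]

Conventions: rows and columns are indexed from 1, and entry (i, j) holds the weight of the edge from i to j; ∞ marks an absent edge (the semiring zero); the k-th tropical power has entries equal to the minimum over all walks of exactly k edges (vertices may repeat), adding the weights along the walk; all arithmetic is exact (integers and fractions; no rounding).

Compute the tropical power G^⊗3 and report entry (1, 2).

G^⊗2:
  [2, 6, 11]
  [∞, -16, 1]
  [∞, 0, 14]
G^⊗3:
  [3, -2, 12]
  [∞, -24, -7]
  [∞, -8, 9]
Key observation: the optimum is the walk 1->2->2->2, with weight 14 + (-8) + (-8) = -2.
Optimal value attained by: walk 1->2->2->2.
Answer: (G^⊗3)[1][2] = -2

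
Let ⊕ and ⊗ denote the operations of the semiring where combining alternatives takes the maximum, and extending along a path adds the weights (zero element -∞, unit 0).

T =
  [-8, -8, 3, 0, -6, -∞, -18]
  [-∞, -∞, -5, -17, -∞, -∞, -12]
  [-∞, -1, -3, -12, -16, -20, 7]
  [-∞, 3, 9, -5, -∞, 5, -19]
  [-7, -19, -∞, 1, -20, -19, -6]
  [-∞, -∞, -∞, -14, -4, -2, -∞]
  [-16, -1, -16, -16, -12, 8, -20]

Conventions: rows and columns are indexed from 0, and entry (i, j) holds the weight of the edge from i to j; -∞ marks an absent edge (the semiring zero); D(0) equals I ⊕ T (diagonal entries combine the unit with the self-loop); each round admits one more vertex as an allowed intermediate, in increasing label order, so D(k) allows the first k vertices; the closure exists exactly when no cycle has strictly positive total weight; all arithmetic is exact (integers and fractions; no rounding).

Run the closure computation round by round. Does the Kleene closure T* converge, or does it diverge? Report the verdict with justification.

D(0):
  [0, -8, 3, 0, -6, -∞, -18]
  [-∞, 0, -5, -17, -∞, -∞, -12]
  [-∞, -1, 0, -12, -16, -20, 7]
  [-∞, 3, 9, 0, -∞, 5, -19]
  [-7, -19, -∞, 1, 0, -19, -6]
  [-∞, -∞, -∞, -14, -4, 0, -∞]
  [-16, -1, -16, -16, -12, 8, 0]
D(1):
  [0, -8, 3, 0, -6, -∞, -18]
  [-∞, 0, -5, -17, -∞, -∞, -12]
  [-∞, -1, 0, -12, -16, -20, 7]
  [-∞, 3, 9, 0, -∞, 5, -19]
  [-7, -15, -4, 1, 0, -19, -6]
  [-∞, -∞, -∞, -14, -4, 0, -∞]
  [-16, -1, -13, -16, -12, 8, 0]
D(2):
  [0, -8, 3, 0, -6, -∞, -18]
  [-∞, 0, -5, -17, -∞, -∞, -12]
  [-∞, -1, 0, -12, -16, -20, 7]
  [-∞, 3, 9, 0, -∞, 5, -9]
  [-7, -15, -4, 1, 0, -19, -6]
  [-∞, -∞, -∞, -14, -4, 0, -∞]
  [-16, -1, -6, -16, -12, 8, 0]
Detection: at round 3, diagonal entry (6, 6) turns strictly positive.
Key observation: the cycle 6->1->2->6 has total weight (-1) + (-5) + 7, which is strictly positive.
Answer: DIVERGES — positive cycle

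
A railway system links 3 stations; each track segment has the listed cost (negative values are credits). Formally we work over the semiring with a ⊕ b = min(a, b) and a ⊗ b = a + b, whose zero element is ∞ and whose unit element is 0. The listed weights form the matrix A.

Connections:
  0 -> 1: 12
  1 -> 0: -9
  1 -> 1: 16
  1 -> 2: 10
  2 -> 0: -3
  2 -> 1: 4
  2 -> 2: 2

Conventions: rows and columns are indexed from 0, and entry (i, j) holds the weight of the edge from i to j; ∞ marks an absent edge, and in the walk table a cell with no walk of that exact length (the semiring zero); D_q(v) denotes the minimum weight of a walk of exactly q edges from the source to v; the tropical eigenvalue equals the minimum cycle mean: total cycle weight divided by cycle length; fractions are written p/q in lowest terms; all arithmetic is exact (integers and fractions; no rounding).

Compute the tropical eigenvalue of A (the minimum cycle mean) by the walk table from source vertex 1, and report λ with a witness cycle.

q=0: [∞, 0, ∞]
q=1: [-9, 16, 10]
q=2: [7, 3, 12]
q=3: [-6, 16, 13]
Optimal cycle mean attained by: cycle 0->1->0, total 12 + (-9), length 2.
Answer: λ = 3/2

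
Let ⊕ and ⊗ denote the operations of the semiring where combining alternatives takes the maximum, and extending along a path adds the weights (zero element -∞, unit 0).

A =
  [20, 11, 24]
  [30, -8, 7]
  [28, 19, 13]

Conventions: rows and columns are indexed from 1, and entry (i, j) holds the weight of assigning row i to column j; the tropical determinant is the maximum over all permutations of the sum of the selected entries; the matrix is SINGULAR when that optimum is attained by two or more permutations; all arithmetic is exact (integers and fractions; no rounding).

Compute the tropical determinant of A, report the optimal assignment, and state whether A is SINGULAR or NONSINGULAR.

σ = (1, 2, 3): 20 + (-8) + 13 = 25
σ = (1, 3, 2): 20 + 7 + 19 = 46
σ = (2, 1, 3): 11 + 30 + 13 = 54
σ = (2, 3, 1): 11 + 7 + 28 = 46
σ = (3, 1, 2): 24 + 30 + 19 = 73
σ = (3, 2, 1): 24 + (-8) + 28 = 44
Optimal value attained by: σ = (3, 1, 2).
Answer: det⊕(A) = 73; verdict: NONSINGULAR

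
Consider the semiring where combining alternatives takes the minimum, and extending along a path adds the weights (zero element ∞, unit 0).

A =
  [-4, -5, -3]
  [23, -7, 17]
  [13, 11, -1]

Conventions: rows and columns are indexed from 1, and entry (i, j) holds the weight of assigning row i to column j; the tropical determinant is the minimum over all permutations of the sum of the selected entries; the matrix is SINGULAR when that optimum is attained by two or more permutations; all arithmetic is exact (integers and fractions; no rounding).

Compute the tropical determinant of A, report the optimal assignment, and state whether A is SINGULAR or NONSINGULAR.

σ = (1, 2, 3): (-4) + (-7) + (-1) = -12
σ = (1, 3, 2): (-4) + 17 + 11 = 24
σ = (2, 1, 3): (-5) + 23 + (-1) = 17
σ = (2, 3, 1): (-5) + 17 + 13 = 25
σ = (3, 1, 2): (-3) + 23 + 11 = 31
σ = (3, 2, 1): (-3) + (-7) + 13 = 3
Optimal value attained by: σ = (1, 2, 3).
Answer: det⊕(A) = -12; verdict: NONSINGULAR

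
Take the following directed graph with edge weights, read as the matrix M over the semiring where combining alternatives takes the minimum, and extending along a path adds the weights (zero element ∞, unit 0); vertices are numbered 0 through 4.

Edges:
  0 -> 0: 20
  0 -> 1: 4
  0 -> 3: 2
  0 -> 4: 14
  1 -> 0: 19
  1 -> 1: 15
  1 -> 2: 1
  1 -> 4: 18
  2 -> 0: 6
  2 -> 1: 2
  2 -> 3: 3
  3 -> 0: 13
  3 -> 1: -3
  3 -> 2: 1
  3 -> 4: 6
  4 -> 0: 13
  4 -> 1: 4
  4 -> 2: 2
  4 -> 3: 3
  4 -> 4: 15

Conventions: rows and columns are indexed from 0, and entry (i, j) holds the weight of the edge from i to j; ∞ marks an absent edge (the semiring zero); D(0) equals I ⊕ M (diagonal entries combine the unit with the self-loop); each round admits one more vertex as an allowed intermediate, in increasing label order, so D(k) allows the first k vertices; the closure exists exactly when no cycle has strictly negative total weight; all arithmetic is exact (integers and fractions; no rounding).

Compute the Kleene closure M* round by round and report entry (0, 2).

D(0):
  [0, 4, ∞, 2, 14]
  [19, 0, 1, ∞, 18]
  [6, 2, 0, 3, ∞]
  [13, -3, 1, 0, 6]
  [13, 4, 2, 3, 0]
D(1):
  [0, 4, ∞, 2, 14]
  [19, 0, 1, 21, 18]
  [6, 2, 0, 3, 20]
  [13, -3, 1, 0, 6]
  [13, 4, 2, 3, 0]
D(2):
  [0, 4, 5, 2, 14]
  [19, 0, 1, 21, 18]
  [6, 2, 0, 3, 20]
  [13, -3, -2, 0, 6]
  [13, 4, 2, 3, 0]
D(3):
  [0, 4, 5, 2, 14]
  [7, 0, 1, 4, 18]
  [6, 2, 0, 3, 20]
  [4, -3, -2, 0, 6]
  [8, 4, 2, 3, 0]
D(4):
  [0, -1, 0, 2, 8]
  [7, 0, 1, 4, 10]
  [6, 0, 0, 3, 9]
  [4, -3, -2, 0, 6]
  [7, 0, 1, 3, 0]
D(5):
  [0, -1, 0, 2, 8]
  [7, 0, 1, 4, 10]
  [6, 0, 0, 3, 9]
  [4, -3, -2, 0, 6]
  [7, 0, 1, 3, 0]
Answer: M*[0][2] = 0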